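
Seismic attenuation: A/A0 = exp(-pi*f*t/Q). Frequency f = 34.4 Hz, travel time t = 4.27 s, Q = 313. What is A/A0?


pi*f*t/Q = pi*34.4*4.27/313 = 1.47432
A/A0 = exp(-1.47432) = 0.228934

0.228934


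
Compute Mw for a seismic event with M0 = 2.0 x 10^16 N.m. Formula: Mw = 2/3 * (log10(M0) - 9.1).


log10(M0) = log10(2.0 x 10^16) = 16.301
Mw = 2/3 * (16.301 - 9.1)
= 2/3 * 7.201
= 4.8

4.8


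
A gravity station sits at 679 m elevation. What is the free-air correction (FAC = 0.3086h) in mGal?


FAC = 0.3086 * h
= 0.3086 * 679
= 209.5394 mGal

209.5394


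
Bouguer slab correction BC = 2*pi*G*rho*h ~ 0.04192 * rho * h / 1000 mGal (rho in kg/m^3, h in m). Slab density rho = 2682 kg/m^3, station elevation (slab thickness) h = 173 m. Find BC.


BC = 0.04192 * rho * h / 1000
= 0.04192 * 2682 * 173 / 1000
= 19.4503 mGal

19.4503


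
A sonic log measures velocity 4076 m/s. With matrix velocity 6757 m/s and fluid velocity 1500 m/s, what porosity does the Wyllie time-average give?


1/V - 1/Vm = 1/4076 - 1/6757 = 9.734e-05
1/Vf - 1/Vm = 1/1500 - 1/6757 = 0.00051867
phi = 9.734e-05 / 0.00051867 = 0.1877

0.1877


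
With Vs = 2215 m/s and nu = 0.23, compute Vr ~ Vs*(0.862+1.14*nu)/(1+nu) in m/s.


Numerator factor = 0.862 + 1.14*0.23 = 1.1242
Denominator = 1 + 0.23 = 1.23
Vr = 2215 * 1.1242 / 1.23 = 2024.47 m/s

2024.47


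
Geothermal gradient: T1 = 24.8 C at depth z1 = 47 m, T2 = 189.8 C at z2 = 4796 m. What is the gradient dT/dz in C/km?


dT = 189.8 - 24.8 = 165.0 C
dz = 4796 - 47 = 4749 m
gradient = dT/dz * 1000 = 165.0/4749 * 1000 = 34.7442 C/km

34.7442


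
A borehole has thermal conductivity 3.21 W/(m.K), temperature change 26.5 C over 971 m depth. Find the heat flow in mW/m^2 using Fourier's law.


q = k * dT / dz * 1000
= 3.21 * 26.5 / 971 * 1000
= 0.087606 * 1000
= 87.6056 mW/m^2

87.6056


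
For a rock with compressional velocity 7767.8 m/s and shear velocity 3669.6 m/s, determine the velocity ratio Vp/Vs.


Vp/Vs = 7767.8 / 3669.6
= 2.1168

2.1168


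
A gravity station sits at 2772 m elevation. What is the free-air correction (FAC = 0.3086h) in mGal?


FAC = 0.3086 * h
= 0.3086 * 2772
= 855.4392 mGal

855.4392


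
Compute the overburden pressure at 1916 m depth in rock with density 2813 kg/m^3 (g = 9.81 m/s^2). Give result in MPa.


P = rho * g * z / 1e6
= 2813 * 9.81 * 1916 / 1e6
= 52873035.48 / 1e6
= 52.873 MPa

52.873


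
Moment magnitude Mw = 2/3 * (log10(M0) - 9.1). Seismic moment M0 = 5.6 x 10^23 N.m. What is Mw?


log10(M0) = log10(5.6 x 10^23) = 23.7482
Mw = 2/3 * (23.7482 - 9.1)
= 2/3 * 14.6482
= 9.77

9.77


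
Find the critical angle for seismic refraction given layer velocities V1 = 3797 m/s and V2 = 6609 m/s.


V1/V2 = 3797/6609 = 0.57452
theta_c = arcsin(0.57452) = 35.066 degrees

35.066


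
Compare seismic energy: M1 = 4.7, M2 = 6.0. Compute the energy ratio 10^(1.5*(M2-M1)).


M2 - M1 = 6.0 - 4.7 = 1.3
1.5 * 1.3 = 1.95
ratio = 10^1.95 = 89.13

89.13


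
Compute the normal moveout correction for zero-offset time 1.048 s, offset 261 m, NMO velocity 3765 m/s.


x/Vnmo = 261/3765 = 0.069323
(x/Vnmo)^2 = 0.004806
t0^2 = 1.098304
sqrt(1.098304 + 0.004806) = 1.05029
dt = 1.05029 - 1.048 = 0.00229

0.00229


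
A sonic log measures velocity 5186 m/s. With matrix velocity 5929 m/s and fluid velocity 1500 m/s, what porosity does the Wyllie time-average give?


1/V - 1/Vm = 1/5186 - 1/5929 = 2.416e-05
1/Vf - 1/Vm = 1/1500 - 1/5929 = 0.000498
phi = 2.416e-05 / 0.000498 = 0.0485

0.0485


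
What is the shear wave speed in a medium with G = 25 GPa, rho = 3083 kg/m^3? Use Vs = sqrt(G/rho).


Convert G to Pa: G = 25e9 Pa
Compute G/rho = 25e9 / 3083 = 8108984.7551
Vs = sqrt(8108984.7551) = 2847.63 m/s

2847.63


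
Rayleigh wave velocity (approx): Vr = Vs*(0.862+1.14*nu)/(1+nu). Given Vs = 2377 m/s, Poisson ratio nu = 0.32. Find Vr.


Numerator factor = 0.862 + 1.14*0.32 = 1.2268
Denominator = 1 + 0.32 = 1.32
Vr = 2377 * 1.2268 / 1.32 = 2209.17 m/s

2209.17


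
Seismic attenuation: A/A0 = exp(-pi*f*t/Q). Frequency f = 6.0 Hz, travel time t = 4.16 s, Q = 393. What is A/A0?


pi*f*t/Q = pi*6.0*4.16/393 = 0.199527
A/A0 = exp(-0.199527) = 0.819118

0.819118


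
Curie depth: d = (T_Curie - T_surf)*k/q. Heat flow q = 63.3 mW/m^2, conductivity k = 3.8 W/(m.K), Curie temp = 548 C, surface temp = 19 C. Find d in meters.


T_Curie - T_surf = 548 - 19 = 529 C
Convert q to W/m^2: 63.3 mW/m^2 = 0.0633 W/m^2
d = 529 * 3.8 / 0.0633 = 31756.71 m

31756.71


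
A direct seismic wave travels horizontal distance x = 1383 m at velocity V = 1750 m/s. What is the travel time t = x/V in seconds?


t = x / V
= 1383 / 1750
= 0.7903 s

0.7903


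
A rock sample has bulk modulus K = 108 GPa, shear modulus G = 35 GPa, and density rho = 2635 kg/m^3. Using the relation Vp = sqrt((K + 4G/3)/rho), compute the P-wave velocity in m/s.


First compute the effective modulus:
K + 4G/3 = 108e9 + 4*35e9/3 = 154666666666.67 Pa
Then divide by density:
154666666666.67 / 2635 = 58697027.198 Pa/(kg/m^3)
Take the square root:
Vp = sqrt(58697027.198) = 7661.4 m/s

7661.4


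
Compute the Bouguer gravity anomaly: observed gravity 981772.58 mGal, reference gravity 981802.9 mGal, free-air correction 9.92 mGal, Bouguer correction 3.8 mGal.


BA = g_obs - g_ref + FAC - BC
= 981772.58 - 981802.9 + 9.92 - 3.8
= -24.2 mGal

-24.2


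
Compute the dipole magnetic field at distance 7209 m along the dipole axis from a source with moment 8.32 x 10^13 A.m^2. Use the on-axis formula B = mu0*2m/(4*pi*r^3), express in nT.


m = 8.32 x 10^13 = 83200000000000 A.m^2
2m = 166400000000000 A.m^2
r^3 = 7209^3 = 374649430329
B = (4pi*10^-7) * 166400000000000 / (4*pi * 374649430329) * 1e9
= 209104407.022937 / 4707983591972.75 * 1e9
= 44414.8547 nT

44414.8547


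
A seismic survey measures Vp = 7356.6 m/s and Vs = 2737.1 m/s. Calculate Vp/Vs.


Vp/Vs = 7356.6 / 2737.1
= 2.6877

2.6877


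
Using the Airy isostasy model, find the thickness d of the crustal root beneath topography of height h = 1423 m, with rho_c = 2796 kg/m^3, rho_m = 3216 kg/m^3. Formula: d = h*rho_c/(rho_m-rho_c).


rho_m - rho_c = 3216 - 2796 = 420
d = 1423 * 2796 / 420
= 3978708 / 420
= 9473.11 m

9473.11


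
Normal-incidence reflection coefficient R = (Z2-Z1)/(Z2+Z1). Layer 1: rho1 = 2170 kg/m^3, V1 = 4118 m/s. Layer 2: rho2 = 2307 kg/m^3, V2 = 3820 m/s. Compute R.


Z1 = 2170 * 4118 = 8936060
Z2 = 2307 * 3820 = 8812740
R = (8812740 - 8936060) / (8812740 + 8936060) = -123320 / 17748800 = -0.0069

-0.0069


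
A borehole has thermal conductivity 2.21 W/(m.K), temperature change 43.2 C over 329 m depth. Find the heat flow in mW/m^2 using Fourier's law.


q = k * dT / dz * 1000
= 2.21 * 43.2 / 329 * 1000
= 0.290188 * 1000
= 290.1884 mW/m^2

290.1884


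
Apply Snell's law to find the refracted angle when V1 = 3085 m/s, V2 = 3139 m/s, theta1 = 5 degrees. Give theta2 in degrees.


sin(theta1) = sin(5 deg) = 0.087156
sin(theta2) = V2/V1 * sin(theta1) = 3139/3085 * 0.087156 = 0.088681
theta2 = arcsin(0.088681) = 5.0877 degrees

5.0877


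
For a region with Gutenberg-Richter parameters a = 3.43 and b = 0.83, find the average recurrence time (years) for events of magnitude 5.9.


log10(N) = 3.43 - 0.83*5.9 = -1.467
N = 10^-1.467 = 0.034119
T = 1/N = 1/0.034119 = 29.3089 years

29.3089


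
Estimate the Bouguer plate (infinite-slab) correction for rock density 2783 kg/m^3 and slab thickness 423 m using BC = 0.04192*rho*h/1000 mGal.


BC = 0.04192 * rho * h / 1000
= 0.04192 * 2783 * 423 / 1000
= 49.3486 mGal

49.3486


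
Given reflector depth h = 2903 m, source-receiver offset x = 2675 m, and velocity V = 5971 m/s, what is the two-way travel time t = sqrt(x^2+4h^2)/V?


x^2 + 4h^2 = 2675^2 + 4*2903^2 = 7155625 + 33709636 = 40865261
sqrt(40865261) = 6392.5942
t = 6392.5942 / 5971 = 1.0706 s

1.0706


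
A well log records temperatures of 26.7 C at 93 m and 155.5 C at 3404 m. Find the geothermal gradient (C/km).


dT = 155.5 - 26.7 = 128.8 C
dz = 3404 - 93 = 3311 m
gradient = dT/dz * 1000 = 128.8/3311 * 1000 = 38.9006 C/km

38.9006


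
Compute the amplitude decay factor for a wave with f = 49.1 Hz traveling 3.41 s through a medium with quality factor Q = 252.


pi*f*t/Q = pi*49.1*3.41/252 = 2.087302
A/A0 = exp(-2.087302) = 0.124021

0.124021


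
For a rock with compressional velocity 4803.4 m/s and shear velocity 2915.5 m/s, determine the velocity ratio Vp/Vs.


Vp/Vs = 4803.4 / 2915.5
= 1.6475

1.6475


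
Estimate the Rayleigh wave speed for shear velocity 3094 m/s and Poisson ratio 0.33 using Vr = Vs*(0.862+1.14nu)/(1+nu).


Numerator factor = 0.862 + 1.14*0.33 = 1.2382
Denominator = 1 + 0.33 = 1.33
Vr = 3094 * 1.2382 / 1.33 = 2880.44 m/s

2880.44


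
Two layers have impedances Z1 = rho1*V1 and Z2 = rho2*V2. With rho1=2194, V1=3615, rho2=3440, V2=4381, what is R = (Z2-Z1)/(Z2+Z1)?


Z1 = 2194 * 3615 = 7931310
Z2 = 3440 * 4381 = 15070640
R = (15070640 - 7931310) / (15070640 + 7931310) = 7139330 / 23001950 = 0.3104

0.3104


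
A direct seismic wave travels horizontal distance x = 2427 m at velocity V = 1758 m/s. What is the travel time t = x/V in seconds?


t = x / V
= 2427 / 1758
= 1.3805 s

1.3805


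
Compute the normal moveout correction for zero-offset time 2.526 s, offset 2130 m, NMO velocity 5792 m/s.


x/Vnmo = 2130/5792 = 0.367749
(x/Vnmo)^2 = 0.135239
t0^2 = 6.380676
sqrt(6.380676 + 0.135239) = 2.552629
dt = 2.552629 - 2.526 = 0.026629

0.026629


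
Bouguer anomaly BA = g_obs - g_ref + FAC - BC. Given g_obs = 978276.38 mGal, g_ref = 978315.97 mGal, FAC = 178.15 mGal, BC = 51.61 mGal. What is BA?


BA = g_obs - g_ref + FAC - BC
= 978276.38 - 978315.97 + 178.15 - 51.61
= 86.95 mGal

86.95


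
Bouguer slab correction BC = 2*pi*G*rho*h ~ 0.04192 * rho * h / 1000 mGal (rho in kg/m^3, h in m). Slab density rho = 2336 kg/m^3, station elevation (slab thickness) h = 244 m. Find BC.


BC = 0.04192 * rho * h / 1000
= 0.04192 * 2336 * 244 / 1000
= 23.8937 mGal

23.8937


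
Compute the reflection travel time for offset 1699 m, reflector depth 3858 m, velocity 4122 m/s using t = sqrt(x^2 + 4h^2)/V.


x^2 + 4h^2 = 1699^2 + 4*3858^2 = 2886601 + 59536656 = 62423257
sqrt(62423257) = 7900.839
t = 7900.839 / 4122 = 1.9167 s

1.9167


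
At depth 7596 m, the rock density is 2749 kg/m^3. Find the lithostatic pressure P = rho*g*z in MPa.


P = rho * g * z / 1e6
= 2749 * 9.81 * 7596 / 1e6
= 204846573.24 / 1e6
= 204.8466 MPa

204.8466


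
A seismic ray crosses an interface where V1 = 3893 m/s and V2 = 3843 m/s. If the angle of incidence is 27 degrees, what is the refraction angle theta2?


sin(theta1) = sin(27 deg) = 0.45399
sin(theta2) = V2/V1 * sin(theta1) = 3843/3893 * 0.45399 = 0.44816
theta2 = arcsin(0.44816) = 26.6257 degrees

26.6257


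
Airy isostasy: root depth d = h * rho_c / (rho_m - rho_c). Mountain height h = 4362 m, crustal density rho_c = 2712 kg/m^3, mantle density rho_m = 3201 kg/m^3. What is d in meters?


rho_m - rho_c = 3201 - 2712 = 489
d = 4362 * 2712 / 489
= 11829744 / 489
= 24191.71 m

24191.71


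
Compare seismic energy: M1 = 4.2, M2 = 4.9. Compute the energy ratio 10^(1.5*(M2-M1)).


M2 - M1 = 4.9 - 4.2 = 0.7
1.5 * 0.7 = 1.05
ratio = 10^1.05 = 11.22

11.22


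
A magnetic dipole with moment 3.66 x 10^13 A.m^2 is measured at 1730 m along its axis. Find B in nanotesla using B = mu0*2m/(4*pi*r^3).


m = 3.66 x 10^13 = 36600000000000 A.m^2
2m = 73200000000000 A.m^2
r^3 = 1730^3 = 5177717000
B = (4pi*10^-7) * 73200000000000 / (4*pi * 5177717000) * 1e9
= 91985832.897109 / 65065110758.27 * 1e9
= 1413750.5005 nT

1413750.5005


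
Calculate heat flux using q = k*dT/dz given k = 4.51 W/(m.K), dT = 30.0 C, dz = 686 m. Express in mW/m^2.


q = k * dT / dz * 1000
= 4.51 * 30.0 / 686 * 1000
= 0.19723 * 1000
= 197.2303 mW/m^2

197.2303


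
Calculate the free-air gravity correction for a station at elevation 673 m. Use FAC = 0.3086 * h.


FAC = 0.3086 * h
= 0.3086 * 673
= 207.6878 mGal

207.6878


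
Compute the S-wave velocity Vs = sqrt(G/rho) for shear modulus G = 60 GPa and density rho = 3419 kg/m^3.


Convert G to Pa: G = 60e9 Pa
Compute G/rho = 60e9 / 3419 = 17548990.933
Vs = sqrt(17548990.933) = 4189.15 m/s

4189.15


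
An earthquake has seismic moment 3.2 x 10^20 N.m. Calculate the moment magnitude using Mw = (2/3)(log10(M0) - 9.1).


log10(M0) = log10(3.2 x 10^20) = 20.5051
Mw = 2/3 * (20.5051 - 9.1)
= 2/3 * 11.4051
= 7.6

7.6


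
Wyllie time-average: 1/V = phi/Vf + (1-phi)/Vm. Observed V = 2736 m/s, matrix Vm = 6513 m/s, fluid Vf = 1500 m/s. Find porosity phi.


1/V - 1/Vm = 1/2736 - 1/6513 = 0.00021196
1/Vf - 1/Vm = 1/1500 - 1/6513 = 0.00051313
phi = 0.00021196 / 0.00051313 = 0.4131

0.4131


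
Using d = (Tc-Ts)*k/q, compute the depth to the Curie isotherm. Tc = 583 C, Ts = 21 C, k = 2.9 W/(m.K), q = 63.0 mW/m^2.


T_Curie - T_surf = 583 - 21 = 562 C
Convert q to W/m^2: 63.0 mW/m^2 = 0.063 W/m^2
d = 562 * 2.9 / 0.063 = 25869.84 m

25869.84


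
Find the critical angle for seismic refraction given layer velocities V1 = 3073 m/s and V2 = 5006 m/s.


V1/V2 = 3073/5006 = 0.613863
theta_c = arcsin(0.613863) = 37.8694 degrees

37.8694


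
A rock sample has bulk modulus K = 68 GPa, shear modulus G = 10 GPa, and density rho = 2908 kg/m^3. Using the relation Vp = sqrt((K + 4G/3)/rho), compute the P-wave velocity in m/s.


First compute the effective modulus:
K + 4G/3 = 68e9 + 4*10e9/3 = 81333333333.33 Pa
Then divide by density:
81333333333.33 / 2908 = 27968821.6414 Pa/(kg/m^3)
Take the square root:
Vp = sqrt(27968821.6414) = 5288.56 m/s

5288.56


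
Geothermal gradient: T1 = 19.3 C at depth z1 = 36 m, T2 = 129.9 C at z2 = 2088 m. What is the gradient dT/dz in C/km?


dT = 129.9 - 19.3 = 110.6 C
dz = 2088 - 36 = 2052 m
gradient = dT/dz * 1000 = 110.6/2052 * 1000 = 53.8986 C/km

53.8986


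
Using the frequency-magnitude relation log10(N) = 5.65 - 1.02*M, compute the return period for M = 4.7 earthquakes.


log10(N) = 5.65 - 1.02*4.7 = 0.856
N = 10^0.856 = 7.177943
T = 1/N = 1/7.177943 = 0.1393 years

0.1393


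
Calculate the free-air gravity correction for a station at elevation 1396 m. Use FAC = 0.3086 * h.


FAC = 0.3086 * h
= 0.3086 * 1396
= 430.8056 mGal

430.8056


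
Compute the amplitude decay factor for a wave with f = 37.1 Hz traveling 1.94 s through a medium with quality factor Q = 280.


pi*f*t/Q = pi*37.1*1.94/280 = 0.807546
A/A0 = exp(-0.807546) = 0.445951

0.445951


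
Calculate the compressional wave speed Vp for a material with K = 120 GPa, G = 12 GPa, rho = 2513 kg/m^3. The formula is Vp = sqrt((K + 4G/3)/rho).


First compute the effective modulus:
K + 4G/3 = 120e9 + 4*12e9/3 = 136000000000.0 Pa
Then divide by density:
136000000000.0 / 2513 = 54118583.3665 Pa/(kg/m^3)
Take the square root:
Vp = sqrt(54118583.3665) = 7356.53 m/s

7356.53


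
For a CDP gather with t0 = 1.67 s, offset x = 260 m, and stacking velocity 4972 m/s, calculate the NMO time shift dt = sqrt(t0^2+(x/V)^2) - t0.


x/Vnmo = 260/4972 = 0.052293
(x/Vnmo)^2 = 0.002735
t0^2 = 2.7889
sqrt(2.7889 + 0.002735) = 1.670819
dt = 1.670819 - 1.67 = 0.000819

8.190000e-04


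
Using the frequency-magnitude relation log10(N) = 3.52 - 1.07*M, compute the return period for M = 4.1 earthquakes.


log10(N) = 3.52 - 1.07*4.1 = -0.867
N = 10^-0.867 = 0.135831
T = 1/N = 1/0.135831 = 7.3621 years

7.3621


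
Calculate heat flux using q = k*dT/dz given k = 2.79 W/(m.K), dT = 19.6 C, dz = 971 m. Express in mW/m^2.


q = k * dT / dz * 1000
= 2.79 * 19.6 / 971 * 1000
= 0.056317 * 1000
= 56.3172 mW/m^2

56.3172


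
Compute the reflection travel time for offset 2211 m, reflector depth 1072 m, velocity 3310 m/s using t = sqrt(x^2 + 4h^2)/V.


x^2 + 4h^2 = 2211^2 + 4*1072^2 = 4888521 + 4596736 = 9485257
sqrt(9485257) = 3079.8144
t = 3079.8144 / 3310 = 0.9305 s

0.9305


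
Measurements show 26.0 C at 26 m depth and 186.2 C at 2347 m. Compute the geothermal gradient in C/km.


dT = 186.2 - 26.0 = 160.2 C
dz = 2347 - 26 = 2321 m
gradient = dT/dz * 1000 = 160.2/2321 * 1000 = 69.022 C/km

69.022


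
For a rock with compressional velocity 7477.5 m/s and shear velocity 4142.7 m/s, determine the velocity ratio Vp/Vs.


Vp/Vs = 7477.5 / 4142.7
= 1.805

1.805


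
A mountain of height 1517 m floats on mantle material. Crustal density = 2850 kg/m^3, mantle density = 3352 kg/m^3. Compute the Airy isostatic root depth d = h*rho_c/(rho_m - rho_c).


rho_m - rho_c = 3352 - 2850 = 502
d = 1517 * 2850 / 502
= 4323450 / 502
= 8612.45 m

8612.45


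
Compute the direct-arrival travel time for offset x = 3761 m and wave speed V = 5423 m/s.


t = x / V
= 3761 / 5423
= 0.6935 s

0.6935


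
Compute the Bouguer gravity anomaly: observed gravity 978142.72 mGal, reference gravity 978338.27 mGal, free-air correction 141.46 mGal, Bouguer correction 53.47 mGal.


BA = g_obs - g_ref + FAC - BC
= 978142.72 - 978338.27 + 141.46 - 53.47
= -107.56 mGal

-107.56


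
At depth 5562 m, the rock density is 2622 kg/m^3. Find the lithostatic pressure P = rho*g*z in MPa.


P = rho * g * z / 1e6
= 2622 * 9.81 * 5562 / 1e6
= 143064762.84 / 1e6
= 143.0648 MPa

143.0648


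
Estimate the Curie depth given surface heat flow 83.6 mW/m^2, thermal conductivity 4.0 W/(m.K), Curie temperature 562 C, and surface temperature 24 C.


T_Curie - T_surf = 562 - 24 = 538 C
Convert q to W/m^2: 83.6 mW/m^2 = 0.0836 W/m^2
d = 538 * 4.0 / 0.0836 = 25741.63 m

25741.63


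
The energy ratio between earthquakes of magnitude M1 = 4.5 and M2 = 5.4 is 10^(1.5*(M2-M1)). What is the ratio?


M2 - M1 = 5.4 - 4.5 = 0.9
1.5 * 0.9 = 1.35
ratio = 10^1.35 = 22.39

22.39


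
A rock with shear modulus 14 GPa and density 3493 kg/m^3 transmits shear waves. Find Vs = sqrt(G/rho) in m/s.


Convert G to Pa: G = 14e9 Pa
Compute G/rho = 14e9 / 3493 = 4008016.0321
Vs = sqrt(4008016.0321) = 2002.0 m/s

2002.0


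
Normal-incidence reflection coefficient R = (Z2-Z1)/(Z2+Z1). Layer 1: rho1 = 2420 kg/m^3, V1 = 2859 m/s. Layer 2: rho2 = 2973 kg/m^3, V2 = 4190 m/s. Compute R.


Z1 = 2420 * 2859 = 6918780
Z2 = 2973 * 4190 = 12456870
R = (12456870 - 6918780) / (12456870 + 6918780) = 5538090 / 19375650 = 0.2858

0.2858


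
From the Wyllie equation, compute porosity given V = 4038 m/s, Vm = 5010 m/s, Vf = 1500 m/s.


1/V - 1/Vm = 1/4038 - 1/5010 = 4.805e-05
1/Vf - 1/Vm = 1/1500 - 1/5010 = 0.00046707
phi = 4.805e-05 / 0.00046707 = 0.1029

0.1029


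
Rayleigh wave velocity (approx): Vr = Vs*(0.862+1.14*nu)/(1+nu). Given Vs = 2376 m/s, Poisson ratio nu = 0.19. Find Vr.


Numerator factor = 0.862 + 1.14*0.19 = 1.0786
Denominator = 1 + 0.19 = 1.19
Vr = 2376 * 1.0786 / 1.19 = 2153.57 m/s

2153.57


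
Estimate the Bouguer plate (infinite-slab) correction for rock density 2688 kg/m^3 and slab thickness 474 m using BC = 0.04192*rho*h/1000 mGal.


BC = 0.04192 * rho * h / 1000
= 0.04192 * 2688 * 474 / 1000
= 53.4108 mGal

53.4108


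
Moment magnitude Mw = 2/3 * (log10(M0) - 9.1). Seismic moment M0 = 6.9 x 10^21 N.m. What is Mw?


log10(M0) = log10(6.9 x 10^21) = 21.8388
Mw = 2/3 * (21.8388 - 9.1)
= 2/3 * 12.7388
= 8.49

8.49


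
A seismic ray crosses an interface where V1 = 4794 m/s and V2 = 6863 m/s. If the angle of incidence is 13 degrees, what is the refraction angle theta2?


sin(theta1) = sin(13 deg) = 0.224951
sin(theta2) = V2/V1 * sin(theta1) = 6863/4794 * 0.224951 = 0.322036
theta2 = arcsin(0.322036) = 18.7861 degrees

18.7861


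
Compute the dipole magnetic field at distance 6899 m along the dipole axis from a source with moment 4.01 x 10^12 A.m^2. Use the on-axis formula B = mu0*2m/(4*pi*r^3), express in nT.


m = 4.01 x 10^12 = 4010000000000 A.m^2
2m = 8020000000000 A.m^2
r^3 = 6899^3 = 328366190699
B = (4pi*10^-7) * 8020000000000 / (4*pi * 328366190699) * 1e9
= 10078229.232716 / 4126371249548.97 * 1e9
= 2442.3952 nT

2442.3952


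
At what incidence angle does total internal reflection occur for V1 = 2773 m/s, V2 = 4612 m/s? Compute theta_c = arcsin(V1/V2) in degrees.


V1/V2 = 2773/4612 = 0.601258
theta_c = arcsin(0.601258) = 36.96 degrees

36.96


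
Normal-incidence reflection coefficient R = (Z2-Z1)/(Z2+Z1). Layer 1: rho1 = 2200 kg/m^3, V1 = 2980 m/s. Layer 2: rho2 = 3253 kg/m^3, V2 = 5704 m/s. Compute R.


Z1 = 2200 * 2980 = 6556000
Z2 = 3253 * 5704 = 18555112
R = (18555112 - 6556000) / (18555112 + 6556000) = 11999112 / 25111112 = 0.4778

0.4778


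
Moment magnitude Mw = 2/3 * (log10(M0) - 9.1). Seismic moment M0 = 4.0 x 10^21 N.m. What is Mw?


log10(M0) = log10(4.0 x 10^21) = 21.6021
Mw = 2/3 * (21.6021 - 9.1)
= 2/3 * 12.5021
= 8.33

8.33


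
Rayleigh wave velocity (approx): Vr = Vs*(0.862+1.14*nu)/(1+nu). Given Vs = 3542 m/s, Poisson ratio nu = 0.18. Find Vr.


Numerator factor = 0.862 + 1.14*0.18 = 1.0672
Denominator = 1 + 0.18 = 1.18
Vr = 3542 * 1.0672 / 1.18 = 3203.41 m/s

3203.41


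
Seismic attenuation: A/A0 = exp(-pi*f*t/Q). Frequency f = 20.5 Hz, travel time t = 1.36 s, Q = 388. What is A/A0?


pi*f*t/Q = pi*20.5*1.36/388 = 0.225741
A/A0 = exp(-0.225741) = 0.797925

0.797925


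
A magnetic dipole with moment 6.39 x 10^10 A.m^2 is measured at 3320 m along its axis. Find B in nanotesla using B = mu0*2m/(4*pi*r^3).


m = 6.39 x 10^10 = 63900000000 A.m^2
2m = 127800000000 A.m^2
r^3 = 3320^3 = 36594368000
B = (4pi*10^-7) * 127800000000 / (4*pi * 36594368000) * 1e9
= 160598.216452 / 459858390686.25 * 1e9
= 349.2341 nT

349.2341


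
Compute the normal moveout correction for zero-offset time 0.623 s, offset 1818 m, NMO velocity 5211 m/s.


x/Vnmo = 1818/5211 = 0.348877
(x/Vnmo)^2 = 0.121715
t0^2 = 0.388129
sqrt(0.388129 + 0.121715) = 0.714034
dt = 0.714034 - 0.623 = 0.091034

0.091034


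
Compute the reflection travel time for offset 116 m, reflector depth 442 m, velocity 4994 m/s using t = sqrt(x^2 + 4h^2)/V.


x^2 + 4h^2 = 116^2 + 4*442^2 = 13456 + 781456 = 794912
sqrt(794912) = 891.5784
t = 891.5784 / 4994 = 0.1785 s

0.1785


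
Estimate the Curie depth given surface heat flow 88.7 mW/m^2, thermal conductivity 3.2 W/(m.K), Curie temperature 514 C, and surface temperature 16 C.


T_Curie - T_surf = 514 - 16 = 498 C
Convert q to W/m^2: 88.7 mW/m^2 = 0.0887 W/m^2
d = 498 * 3.2 / 0.0887 = 17966.18 m

17966.18


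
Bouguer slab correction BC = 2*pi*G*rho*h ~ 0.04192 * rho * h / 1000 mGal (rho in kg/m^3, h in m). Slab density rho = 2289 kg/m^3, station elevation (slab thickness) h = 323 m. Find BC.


BC = 0.04192 * rho * h / 1000
= 0.04192 * 2289 * 323 / 1000
= 30.9934 mGal

30.9934


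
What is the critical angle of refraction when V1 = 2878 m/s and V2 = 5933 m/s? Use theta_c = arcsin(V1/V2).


V1/V2 = 2878/5933 = 0.485083
theta_c = arcsin(0.485083) = 29.0179 degrees

29.0179


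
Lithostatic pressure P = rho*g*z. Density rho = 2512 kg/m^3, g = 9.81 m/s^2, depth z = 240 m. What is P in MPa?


P = rho * g * z / 1e6
= 2512 * 9.81 * 240 / 1e6
= 5914252.8 / 1e6
= 5.9143 MPa

5.9143


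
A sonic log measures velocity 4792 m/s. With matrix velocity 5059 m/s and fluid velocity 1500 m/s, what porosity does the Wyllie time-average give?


1/V - 1/Vm = 1/4792 - 1/5059 = 1.101e-05
1/Vf - 1/Vm = 1/1500 - 1/5059 = 0.000469
phi = 1.101e-05 / 0.000469 = 0.0235

0.0235


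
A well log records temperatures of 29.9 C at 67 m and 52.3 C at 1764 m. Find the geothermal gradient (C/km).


dT = 52.3 - 29.9 = 22.4 C
dz = 1764 - 67 = 1697 m
gradient = dT/dz * 1000 = 22.4/1697 * 1000 = 13.1998 C/km

13.1998


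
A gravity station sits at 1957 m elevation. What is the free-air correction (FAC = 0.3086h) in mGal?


FAC = 0.3086 * h
= 0.3086 * 1957
= 603.9302 mGal

603.9302


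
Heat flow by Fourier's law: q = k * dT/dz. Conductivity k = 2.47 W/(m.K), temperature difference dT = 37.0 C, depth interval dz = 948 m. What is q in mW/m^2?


q = k * dT / dz * 1000
= 2.47 * 37.0 / 948 * 1000
= 0.096403 * 1000
= 96.403 mW/m^2

96.403


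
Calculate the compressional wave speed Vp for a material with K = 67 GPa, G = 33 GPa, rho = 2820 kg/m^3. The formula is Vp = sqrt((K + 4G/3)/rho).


First compute the effective modulus:
K + 4G/3 = 67e9 + 4*33e9/3 = 111000000000.0 Pa
Then divide by density:
111000000000.0 / 2820 = 39361702.1277 Pa/(kg/m^3)
Take the square root:
Vp = sqrt(39361702.1277) = 6273.89 m/s

6273.89


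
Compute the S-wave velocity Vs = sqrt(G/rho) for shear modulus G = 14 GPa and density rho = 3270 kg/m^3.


Convert G to Pa: G = 14e9 Pa
Compute G/rho = 14e9 / 3270 = 4281345.5657
Vs = sqrt(4281345.5657) = 2069.14 m/s

2069.14


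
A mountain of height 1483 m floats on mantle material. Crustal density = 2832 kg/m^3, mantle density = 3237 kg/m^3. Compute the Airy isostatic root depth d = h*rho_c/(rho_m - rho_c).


rho_m - rho_c = 3237 - 2832 = 405
d = 1483 * 2832 / 405
= 4199856 / 405
= 10370.01 m

10370.01


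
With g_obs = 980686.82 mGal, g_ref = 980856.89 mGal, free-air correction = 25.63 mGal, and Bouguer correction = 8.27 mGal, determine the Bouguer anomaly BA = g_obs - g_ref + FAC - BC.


BA = g_obs - g_ref + FAC - BC
= 980686.82 - 980856.89 + 25.63 - 8.27
= -152.71 mGal

-152.71


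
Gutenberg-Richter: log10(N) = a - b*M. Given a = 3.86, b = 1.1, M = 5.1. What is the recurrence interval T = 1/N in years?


log10(N) = 3.86 - 1.1*5.1 = -1.75
N = 10^-1.75 = 0.017783
T = 1/N = 1/0.017783 = 56.2341 years

56.2341


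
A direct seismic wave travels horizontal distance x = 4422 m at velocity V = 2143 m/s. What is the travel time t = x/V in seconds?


t = x / V
= 4422 / 2143
= 2.0635 s

2.0635


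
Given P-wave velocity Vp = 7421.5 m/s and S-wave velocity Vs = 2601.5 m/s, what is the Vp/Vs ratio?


Vp/Vs = 7421.5 / 2601.5
= 2.8528

2.8528


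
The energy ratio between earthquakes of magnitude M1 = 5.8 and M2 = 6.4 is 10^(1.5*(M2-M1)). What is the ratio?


M2 - M1 = 6.4 - 5.8 = 0.6
1.5 * 0.6 = 0.9
ratio = 10^0.9 = 7.94

7.94


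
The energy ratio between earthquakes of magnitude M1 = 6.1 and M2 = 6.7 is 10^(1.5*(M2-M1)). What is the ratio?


M2 - M1 = 6.7 - 6.1 = 0.6
1.5 * 0.6 = 0.9
ratio = 10^0.9 = 7.94

7.94


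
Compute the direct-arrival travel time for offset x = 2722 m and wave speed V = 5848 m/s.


t = x / V
= 2722 / 5848
= 0.4655 s

0.4655


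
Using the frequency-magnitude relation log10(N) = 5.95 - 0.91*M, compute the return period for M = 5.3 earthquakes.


log10(N) = 5.95 - 0.91*5.3 = 1.127
N = 10^1.127 = 13.396767
T = 1/N = 1/13.396767 = 0.0746 years

0.0746


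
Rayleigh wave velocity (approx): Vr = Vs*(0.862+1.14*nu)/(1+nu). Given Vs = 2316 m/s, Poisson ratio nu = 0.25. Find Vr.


Numerator factor = 0.862 + 1.14*0.25 = 1.147
Denominator = 1 + 0.25 = 1.25
Vr = 2316 * 1.147 / 1.25 = 2125.16 m/s

2125.16


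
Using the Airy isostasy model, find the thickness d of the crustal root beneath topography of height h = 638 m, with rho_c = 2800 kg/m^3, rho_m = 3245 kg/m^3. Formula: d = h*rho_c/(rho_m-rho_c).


rho_m - rho_c = 3245 - 2800 = 445
d = 638 * 2800 / 445
= 1786400 / 445
= 4014.38 m

4014.38


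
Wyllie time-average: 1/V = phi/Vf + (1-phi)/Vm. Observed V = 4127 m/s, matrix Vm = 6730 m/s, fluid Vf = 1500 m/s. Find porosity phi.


1/V - 1/Vm = 1/4127 - 1/6730 = 9.372e-05
1/Vf - 1/Vm = 1/1500 - 1/6730 = 0.00051808
phi = 9.372e-05 / 0.00051808 = 0.1809

0.1809


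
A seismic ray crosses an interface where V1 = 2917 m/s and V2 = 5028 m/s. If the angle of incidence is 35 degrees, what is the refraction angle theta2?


sin(theta1) = sin(35 deg) = 0.573576
sin(theta2) = V2/V1 * sin(theta1) = 5028/2917 * 0.573576 = 0.988667
theta2 = arcsin(0.988667) = 81.3659 degrees

81.3659


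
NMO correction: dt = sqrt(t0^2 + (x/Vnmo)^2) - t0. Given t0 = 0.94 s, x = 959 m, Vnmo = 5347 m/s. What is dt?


x/Vnmo = 959/5347 = 0.179353
(x/Vnmo)^2 = 0.032167
t0^2 = 0.8836
sqrt(0.8836 + 0.032167) = 0.956957
dt = 0.956957 - 0.94 = 0.016957

0.016957


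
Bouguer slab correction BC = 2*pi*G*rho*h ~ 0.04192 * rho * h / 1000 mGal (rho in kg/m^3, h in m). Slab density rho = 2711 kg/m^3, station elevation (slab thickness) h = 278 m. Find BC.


BC = 0.04192 * rho * h / 1000
= 0.04192 * 2711 * 278 / 1000
= 31.5933 mGal

31.5933


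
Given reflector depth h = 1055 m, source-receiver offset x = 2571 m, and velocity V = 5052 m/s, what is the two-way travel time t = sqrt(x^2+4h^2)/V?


x^2 + 4h^2 = 2571^2 + 4*1055^2 = 6610041 + 4452100 = 11062141
sqrt(11062141) = 3325.9797
t = 3325.9797 / 5052 = 0.6583 s

0.6583


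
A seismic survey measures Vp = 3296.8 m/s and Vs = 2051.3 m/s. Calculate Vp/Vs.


Vp/Vs = 3296.8 / 2051.3
= 1.6072

1.6072


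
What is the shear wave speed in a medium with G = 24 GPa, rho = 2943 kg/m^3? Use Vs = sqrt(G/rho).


Convert G to Pa: G = 24e9 Pa
Compute G/rho = 24e9 / 2943 = 8154943.9348
Vs = sqrt(8154943.9348) = 2855.69 m/s

2855.69


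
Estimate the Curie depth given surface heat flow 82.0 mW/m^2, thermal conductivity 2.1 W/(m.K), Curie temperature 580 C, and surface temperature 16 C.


T_Curie - T_surf = 580 - 16 = 564 C
Convert q to W/m^2: 82.0 mW/m^2 = 0.082 W/m^2
d = 564 * 2.1 / 0.082 = 14443.9 m

14443.9


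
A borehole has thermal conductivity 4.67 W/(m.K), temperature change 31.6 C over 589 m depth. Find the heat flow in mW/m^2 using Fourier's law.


q = k * dT / dz * 1000
= 4.67 * 31.6 / 589 * 1000
= 0.250547 * 1000
= 250.5467 mW/m^2

250.5467


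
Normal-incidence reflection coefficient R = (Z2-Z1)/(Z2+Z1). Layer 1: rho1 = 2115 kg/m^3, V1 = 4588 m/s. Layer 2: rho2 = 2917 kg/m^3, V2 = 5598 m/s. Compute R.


Z1 = 2115 * 4588 = 9703620
Z2 = 2917 * 5598 = 16329366
R = (16329366 - 9703620) / (16329366 + 9703620) = 6625746 / 26032986 = 0.2545

0.2545


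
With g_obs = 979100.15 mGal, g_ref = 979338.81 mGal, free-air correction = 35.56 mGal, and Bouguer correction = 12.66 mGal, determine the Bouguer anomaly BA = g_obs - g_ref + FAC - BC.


BA = g_obs - g_ref + FAC - BC
= 979100.15 - 979338.81 + 35.56 - 12.66
= -215.76 mGal

-215.76


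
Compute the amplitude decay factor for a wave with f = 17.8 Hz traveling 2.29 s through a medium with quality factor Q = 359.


pi*f*t/Q = pi*17.8*2.29/359 = 0.356706
A/A0 = exp(-0.356706) = 0.699978

0.699978


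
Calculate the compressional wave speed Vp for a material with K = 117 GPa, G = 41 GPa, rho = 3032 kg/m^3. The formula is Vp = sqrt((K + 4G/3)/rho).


First compute the effective modulus:
K + 4G/3 = 117e9 + 4*41e9/3 = 171666666666.67 Pa
Then divide by density:
171666666666.67 / 3032 = 56618293.7555 Pa/(kg/m^3)
Take the square root:
Vp = sqrt(56618293.7555) = 7524.51 m/s

7524.51


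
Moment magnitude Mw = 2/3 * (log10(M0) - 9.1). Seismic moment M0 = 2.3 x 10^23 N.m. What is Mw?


log10(M0) = log10(2.3 x 10^23) = 23.3617
Mw = 2/3 * (23.3617 - 9.1)
= 2/3 * 14.2617
= 9.51

9.51


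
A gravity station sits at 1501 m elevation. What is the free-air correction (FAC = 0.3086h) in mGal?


FAC = 0.3086 * h
= 0.3086 * 1501
= 463.2086 mGal

463.2086


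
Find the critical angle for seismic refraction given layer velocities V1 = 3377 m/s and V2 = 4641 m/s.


V1/V2 = 3377/4641 = 0.727645
theta_c = arcsin(0.727645) = 46.6893 degrees

46.6893


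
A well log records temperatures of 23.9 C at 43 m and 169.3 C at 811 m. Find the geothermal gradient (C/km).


dT = 169.3 - 23.9 = 145.4 C
dz = 811 - 43 = 768 m
gradient = dT/dz * 1000 = 145.4/768 * 1000 = 189.3229 C/km

189.3229


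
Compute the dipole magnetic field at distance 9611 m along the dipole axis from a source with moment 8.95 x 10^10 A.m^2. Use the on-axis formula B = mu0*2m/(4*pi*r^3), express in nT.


m = 8.95 x 10^10 = 89500000000 A.m^2
2m = 179000000000 A.m^2
r^3 = 9611^3 = 887780766131
B = (4pi*10^-7) * 179000000000 / (4*pi * 887780766131) * 1e9
= 224938.033997 / 11156182131501.87 * 1e9
= 20.1626 nT

20.1626


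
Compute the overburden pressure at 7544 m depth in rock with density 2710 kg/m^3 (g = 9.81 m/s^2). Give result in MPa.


P = rho * g * z / 1e6
= 2710 * 9.81 * 7544 / 1e6
= 200557994.4 / 1e6
= 200.558 MPa

200.558


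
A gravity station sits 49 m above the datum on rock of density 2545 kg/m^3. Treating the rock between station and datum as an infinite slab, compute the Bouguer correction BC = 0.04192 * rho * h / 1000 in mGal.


BC = 0.04192 * rho * h / 1000
= 0.04192 * 2545 * 49 / 1000
= 5.2276 mGal

5.2276


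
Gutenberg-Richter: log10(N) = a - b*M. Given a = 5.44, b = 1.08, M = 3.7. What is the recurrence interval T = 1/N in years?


log10(N) = 5.44 - 1.08*3.7 = 1.444
N = 10^1.444 = 27.797133
T = 1/N = 1/27.797133 = 0.036 years

0.036


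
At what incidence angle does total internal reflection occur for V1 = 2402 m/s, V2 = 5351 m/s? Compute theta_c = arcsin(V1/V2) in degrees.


V1/V2 = 2402/5351 = 0.448888
theta_c = arcsin(0.448888) = 26.6724 degrees

26.6724


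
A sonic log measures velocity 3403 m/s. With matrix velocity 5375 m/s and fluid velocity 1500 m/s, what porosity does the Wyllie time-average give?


1/V - 1/Vm = 1/3403 - 1/5375 = 0.00010781
1/Vf - 1/Vm = 1/1500 - 1/5375 = 0.00048062
phi = 0.00010781 / 0.00048062 = 0.2243

0.2243


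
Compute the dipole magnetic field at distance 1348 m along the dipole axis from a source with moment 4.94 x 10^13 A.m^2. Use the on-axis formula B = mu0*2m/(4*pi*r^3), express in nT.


m = 4.94 x 10^13 = 49400000000000 A.m^2
2m = 98800000000000 A.m^2
r^3 = 1348^3 = 2449456192
B = (4pi*10^-7) * 98800000000000 / (4*pi * 2449456192) * 1e9
= 124155741.669869 / 30780774312.31 * 1e9
= 4033548.3575 nT

4033548.3575


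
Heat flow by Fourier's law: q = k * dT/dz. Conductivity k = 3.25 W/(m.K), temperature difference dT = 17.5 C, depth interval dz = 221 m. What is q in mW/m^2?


q = k * dT / dz * 1000
= 3.25 * 17.5 / 221 * 1000
= 0.257353 * 1000
= 257.3529 mW/m^2

257.3529


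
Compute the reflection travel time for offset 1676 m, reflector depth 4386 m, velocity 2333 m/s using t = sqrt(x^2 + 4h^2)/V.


x^2 + 4h^2 = 1676^2 + 4*4386^2 = 2808976 + 76947984 = 79756960
sqrt(79756960) = 8930.6752
t = 8930.6752 / 2333 = 3.828 s

3.828


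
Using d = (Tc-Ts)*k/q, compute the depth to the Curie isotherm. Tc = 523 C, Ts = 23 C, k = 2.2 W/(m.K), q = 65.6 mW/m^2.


T_Curie - T_surf = 523 - 23 = 500 C
Convert q to W/m^2: 65.6 mW/m^2 = 0.0656 W/m^2
d = 500 * 2.2 / 0.0656 = 16768.29 m

16768.29


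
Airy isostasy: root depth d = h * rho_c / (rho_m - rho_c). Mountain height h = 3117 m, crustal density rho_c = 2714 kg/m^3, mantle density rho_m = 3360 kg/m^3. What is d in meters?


rho_m - rho_c = 3360 - 2714 = 646
d = 3117 * 2714 / 646
= 8459538 / 646
= 13095.26 m

13095.26


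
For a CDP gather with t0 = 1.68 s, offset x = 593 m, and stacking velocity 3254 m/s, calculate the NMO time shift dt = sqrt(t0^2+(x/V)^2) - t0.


x/Vnmo = 593/3254 = 0.182237
(x/Vnmo)^2 = 0.03321
t0^2 = 2.8224
sqrt(2.8224 + 0.03321) = 1.689855
dt = 1.689855 - 1.68 = 0.009855

0.009855


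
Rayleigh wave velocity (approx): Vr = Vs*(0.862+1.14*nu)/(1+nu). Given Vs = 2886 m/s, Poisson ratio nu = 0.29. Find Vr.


Numerator factor = 0.862 + 1.14*0.29 = 1.1926
Denominator = 1 + 0.29 = 1.29
Vr = 2886 * 1.1926 / 1.29 = 2668.1 m/s

2668.1


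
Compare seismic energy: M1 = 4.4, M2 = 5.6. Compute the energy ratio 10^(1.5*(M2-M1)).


M2 - M1 = 5.6 - 4.4 = 1.2
1.5 * 1.2 = 1.8
ratio = 10^1.8 = 63.1

63.1


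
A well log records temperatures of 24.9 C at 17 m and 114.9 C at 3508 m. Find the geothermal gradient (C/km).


dT = 114.9 - 24.9 = 90.0 C
dz = 3508 - 17 = 3491 m
gradient = dT/dz * 1000 = 90.0/3491 * 1000 = 25.7806 C/km

25.7806


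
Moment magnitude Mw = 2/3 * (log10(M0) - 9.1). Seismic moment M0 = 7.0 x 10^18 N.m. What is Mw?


log10(M0) = log10(7.0 x 10^18) = 18.8451
Mw = 2/3 * (18.8451 - 9.1)
= 2/3 * 9.7451
= 6.5

6.5


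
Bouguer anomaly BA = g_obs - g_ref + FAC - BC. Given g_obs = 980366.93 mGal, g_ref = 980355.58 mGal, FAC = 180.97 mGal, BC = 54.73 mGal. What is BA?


BA = g_obs - g_ref + FAC - BC
= 980366.93 - 980355.58 + 180.97 - 54.73
= 137.59 mGal

137.59


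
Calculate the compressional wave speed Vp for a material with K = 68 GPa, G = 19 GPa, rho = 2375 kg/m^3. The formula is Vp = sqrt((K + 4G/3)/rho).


First compute the effective modulus:
K + 4G/3 = 68e9 + 4*19e9/3 = 93333333333.33 Pa
Then divide by density:
93333333333.33 / 2375 = 39298245.614 Pa/(kg/m^3)
Take the square root:
Vp = sqrt(39298245.614) = 6268.83 m/s

6268.83


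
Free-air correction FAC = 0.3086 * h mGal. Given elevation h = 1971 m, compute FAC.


FAC = 0.3086 * h
= 0.3086 * 1971
= 608.2506 mGal

608.2506


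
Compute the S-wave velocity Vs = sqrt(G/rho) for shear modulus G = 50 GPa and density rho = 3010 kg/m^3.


Convert G to Pa: G = 50e9 Pa
Compute G/rho = 50e9 / 3010 = 16611295.6811
Vs = sqrt(16611295.6811) = 4075.7 m/s

4075.7


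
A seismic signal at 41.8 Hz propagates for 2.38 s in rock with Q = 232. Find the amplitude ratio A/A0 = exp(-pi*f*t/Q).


pi*f*t/Q = pi*41.8*2.38/232 = 1.347147
A/A0 = exp(-1.347147) = 0.259981

0.259981


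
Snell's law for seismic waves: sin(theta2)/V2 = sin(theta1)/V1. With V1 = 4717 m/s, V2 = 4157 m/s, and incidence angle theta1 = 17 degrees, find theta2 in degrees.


sin(theta1) = sin(17 deg) = 0.292372
sin(theta2) = V2/V1 * sin(theta1) = 4157/4717 * 0.292372 = 0.257661
theta2 = arcsin(0.257661) = 14.9313 degrees

14.9313


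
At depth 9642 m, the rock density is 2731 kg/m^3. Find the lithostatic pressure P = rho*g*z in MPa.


P = rho * g * z / 1e6
= 2731 * 9.81 * 9642 / 1e6
= 258319882.62 / 1e6
= 258.3199 MPa

258.3199


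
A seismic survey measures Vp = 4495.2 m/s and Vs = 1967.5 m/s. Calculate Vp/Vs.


Vp/Vs = 4495.2 / 1967.5
= 2.2847

2.2847


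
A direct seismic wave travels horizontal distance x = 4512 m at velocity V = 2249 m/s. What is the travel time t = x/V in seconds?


t = x / V
= 4512 / 2249
= 2.0062 s

2.0062


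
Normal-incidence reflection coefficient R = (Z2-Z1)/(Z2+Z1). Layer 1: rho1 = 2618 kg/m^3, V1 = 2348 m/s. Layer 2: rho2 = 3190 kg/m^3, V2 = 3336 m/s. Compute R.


Z1 = 2618 * 2348 = 6147064
Z2 = 3190 * 3336 = 10641840
R = (10641840 - 6147064) / (10641840 + 6147064) = 4494776 / 16788904 = 0.2677

0.2677


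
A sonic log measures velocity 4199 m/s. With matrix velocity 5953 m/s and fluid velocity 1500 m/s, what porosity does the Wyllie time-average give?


1/V - 1/Vm = 1/4199 - 1/5953 = 7.017e-05
1/Vf - 1/Vm = 1/1500 - 1/5953 = 0.00049868
phi = 7.017e-05 / 0.00049868 = 0.1407

0.1407


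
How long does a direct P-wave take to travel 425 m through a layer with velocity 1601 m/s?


t = x / V
= 425 / 1601
= 0.2655 s

0.2655


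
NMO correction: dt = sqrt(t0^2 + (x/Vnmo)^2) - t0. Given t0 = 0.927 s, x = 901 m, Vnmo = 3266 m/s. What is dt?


x/Vnmo = 901/3266 = 0.275873
(x/Vnmo)^2 = 0.076106
t0^2 = 0.859329
sqrt(0.859329 + 0.076106) = 0.967179
dt = 0.967179 - 0.927 = 0.040179

0.040179


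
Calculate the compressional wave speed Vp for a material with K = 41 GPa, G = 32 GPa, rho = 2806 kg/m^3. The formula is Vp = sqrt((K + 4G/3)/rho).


First compute the effective modulus:
K + 4G/3 = 41e9 + 4*32e9/3 = 83666666666.67 Pa
Then divide by density:
83666666666.67 / 2806 = 29817058.6838 Pa/(kg/m^3)
Take the square root:
Vp = sqrt(29817058.6838) = 5460.5 m/s

5460.5


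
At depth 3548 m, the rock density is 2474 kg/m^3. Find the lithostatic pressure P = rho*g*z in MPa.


P = rho * g * z / 1e6
= 2474 * 9.81 * 3548 / 1e6
= 86109747.12 / 1e6
= 86.1097 MPa

86.1097


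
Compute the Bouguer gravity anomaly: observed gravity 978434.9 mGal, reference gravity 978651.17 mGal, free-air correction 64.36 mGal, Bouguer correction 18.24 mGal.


BA = g_obs - g_ref + FAC - BC
= 978434.9 - 978651.17 + 64.36 - 18.24
= -170.15 mGal

-170.15
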